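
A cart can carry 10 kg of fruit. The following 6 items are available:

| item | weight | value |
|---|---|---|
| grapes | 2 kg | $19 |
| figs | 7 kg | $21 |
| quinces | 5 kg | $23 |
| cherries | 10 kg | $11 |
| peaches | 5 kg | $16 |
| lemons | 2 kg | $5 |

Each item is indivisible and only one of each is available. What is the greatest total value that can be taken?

Check high-value combinations within 10 kg:
- grapes+quinces+lemons: weight 2+5+2=9, value 19+23+5=47
- grapes+quinces: weight 2+5=7, value 19+23=42
- grapes+figs: weight 2+7=9, value 19+21=40
- grapes+peaches+lemons: weight 2+5+2=9, value 19+16+5=40
- quinces+peaches: weight 5+5=10, value 23+16=39
Best: $47.

$47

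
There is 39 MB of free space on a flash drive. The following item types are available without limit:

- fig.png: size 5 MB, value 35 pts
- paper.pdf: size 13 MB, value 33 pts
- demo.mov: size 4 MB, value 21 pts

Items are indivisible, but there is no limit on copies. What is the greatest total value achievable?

Best value-per-unit is fig.png at 35/5; filling with it alone gives 7×35 = 245.
Optimal mix: 7×fig.png + 1×demo.mov → size 39, value 266.

266 pts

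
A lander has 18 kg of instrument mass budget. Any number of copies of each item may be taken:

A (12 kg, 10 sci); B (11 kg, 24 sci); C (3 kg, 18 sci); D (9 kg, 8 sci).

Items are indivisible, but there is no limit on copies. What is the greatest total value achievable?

Best value-per-unit is C at 18/3, and filling with it alone uses mass 6×3=18. No mix of the others beats 6×18 = 108.

108 sci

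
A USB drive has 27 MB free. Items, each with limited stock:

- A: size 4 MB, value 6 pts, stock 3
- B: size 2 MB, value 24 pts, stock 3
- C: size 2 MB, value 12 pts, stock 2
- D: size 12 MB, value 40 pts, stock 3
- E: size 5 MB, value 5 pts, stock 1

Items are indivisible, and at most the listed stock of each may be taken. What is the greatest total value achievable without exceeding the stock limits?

142 pts

Best selections within size 27 and stock limits:
- 1×A + 3×B + 2×C + 1×D: size 26, value 142
- 3×B + 2×C + 1×D + 1×E: size 27, value 141
- 3×B + 2×C + 1×D: size 22, value 136
- 1×A + 3×B + 1×C + 1×D: size 24, value 130
Best: 142 pts.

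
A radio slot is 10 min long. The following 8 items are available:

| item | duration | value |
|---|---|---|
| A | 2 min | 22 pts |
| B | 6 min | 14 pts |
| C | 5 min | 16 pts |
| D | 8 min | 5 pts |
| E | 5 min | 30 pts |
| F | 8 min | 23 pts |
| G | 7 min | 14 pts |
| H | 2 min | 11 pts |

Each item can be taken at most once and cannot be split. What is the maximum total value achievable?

63 pts

Check high-value combinations within 10 min:
- A+E+H: duration 2+5+2=9, value 22+30+11=63
- A+E: duration 2+5=7, value 22+30=52
- A+C+H: duration 2+5+2=9, value 22+16+11=49
- A+B+H: duration 2+6+2=10, value 22+14+11=47
Best: 63 pts.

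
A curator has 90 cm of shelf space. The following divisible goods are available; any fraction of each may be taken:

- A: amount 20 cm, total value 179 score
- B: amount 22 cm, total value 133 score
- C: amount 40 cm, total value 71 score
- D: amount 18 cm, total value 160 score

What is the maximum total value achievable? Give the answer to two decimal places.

525.25

Take in order of value per unit:
- A (179/20 per unit): all 20 → value 179, running total 179.00
- D (160/18 per unit): all 18 → value 160, running total 339.00
- B (133/22 per unit): all 22 → value 133, running total 472.00
- C (71/40 per unit): 30 of 40 → value 30×71/40 = 53.2500, running total 525.25
Total 525.25.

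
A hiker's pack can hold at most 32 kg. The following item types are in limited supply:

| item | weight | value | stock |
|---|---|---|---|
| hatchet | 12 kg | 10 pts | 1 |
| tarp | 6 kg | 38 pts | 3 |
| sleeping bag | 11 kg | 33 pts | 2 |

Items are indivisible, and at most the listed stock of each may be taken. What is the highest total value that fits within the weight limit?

Top feasible selections:
- 3×tarp + 1×sleeping bag: weight 29, value 147
- 1×hatchet + 3×tarp: weight 30, value 124
- 3×tarp: weight 18, value 114
- 2×tarp + 1×sleeping bag: weight 23, value 109
Best: 147 pts.

147 pts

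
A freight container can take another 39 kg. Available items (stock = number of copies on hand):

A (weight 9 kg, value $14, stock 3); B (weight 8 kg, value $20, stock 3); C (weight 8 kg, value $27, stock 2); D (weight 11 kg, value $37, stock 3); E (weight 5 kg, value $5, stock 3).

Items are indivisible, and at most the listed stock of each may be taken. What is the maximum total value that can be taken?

$128

Best selections within weight 39 and stock limits:
- 2×C + 2×D: weight 38, value 128
- 1×B + 1×C + 2×D: weight 38, value 121
- 3×D + 1×E: weight 38, value 116
Best: $128.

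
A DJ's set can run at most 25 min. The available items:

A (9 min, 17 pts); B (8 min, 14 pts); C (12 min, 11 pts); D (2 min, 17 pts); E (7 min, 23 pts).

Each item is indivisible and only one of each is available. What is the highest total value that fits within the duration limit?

Check high-value combinations within 25 min:
- A+D+E: duration 9+2+7=18, value 17+17+23=57
- B+D+E: duration 8+2+7=17, value 14+17+23=54
- A+B+E: duration 9+8+7=24, value 17+14+23=54
- C+D+E: duration 12+2+7=21, value 11+17+23=51
- A+B+D: duration 9+8+2=19, value 17+14+17=48
Best: 57 pts.

57 pts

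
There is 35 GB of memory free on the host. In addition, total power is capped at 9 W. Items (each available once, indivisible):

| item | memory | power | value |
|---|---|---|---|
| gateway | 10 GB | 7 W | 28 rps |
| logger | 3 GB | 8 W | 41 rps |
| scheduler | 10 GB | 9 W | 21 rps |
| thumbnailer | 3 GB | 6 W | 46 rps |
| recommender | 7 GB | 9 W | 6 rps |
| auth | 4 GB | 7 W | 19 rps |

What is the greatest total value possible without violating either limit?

Feasible sets respecting both limits:
- thumbnailer: memory 3, power 6, value 46
- logger: memory 3, power 8, value 41
- gateway: memory 10, power 7, value 28
Best: 46 rps.

46 rps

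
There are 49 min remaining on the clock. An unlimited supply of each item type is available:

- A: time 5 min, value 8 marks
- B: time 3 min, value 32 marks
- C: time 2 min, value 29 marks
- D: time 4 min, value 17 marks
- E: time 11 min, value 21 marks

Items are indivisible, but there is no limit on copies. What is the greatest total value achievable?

699 marks

Best value-per-unit is C at 29/2; filling with it alone gives 24×29 = 696.
Optimal mix: 1×B + 23×C → time 49, value 699.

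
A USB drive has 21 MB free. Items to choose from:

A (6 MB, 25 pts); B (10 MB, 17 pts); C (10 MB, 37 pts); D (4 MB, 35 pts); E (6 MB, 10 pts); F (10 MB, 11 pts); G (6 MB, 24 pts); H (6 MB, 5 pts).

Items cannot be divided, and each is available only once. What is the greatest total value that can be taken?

This is a 0/1 knapsack; check combinations near the capacity.
- A+C+D: size 6+10+4=20, value 25+37+35=97
- C+D+G: size 10+4+6=20, value 37+35+24=96
- A+D+G: size 6+4+6=16, value 25+35+24=84
Best: 97 pts.

97 pts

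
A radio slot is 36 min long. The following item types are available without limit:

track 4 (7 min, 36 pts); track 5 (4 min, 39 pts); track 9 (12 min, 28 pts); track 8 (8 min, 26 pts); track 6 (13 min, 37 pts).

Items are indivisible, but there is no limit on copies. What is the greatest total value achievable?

351 pts

Best value-per-unit is track 5 at 39/4, and filling with it alone uses duration 9×4=36. No mix of the others beats 9×39 = 351.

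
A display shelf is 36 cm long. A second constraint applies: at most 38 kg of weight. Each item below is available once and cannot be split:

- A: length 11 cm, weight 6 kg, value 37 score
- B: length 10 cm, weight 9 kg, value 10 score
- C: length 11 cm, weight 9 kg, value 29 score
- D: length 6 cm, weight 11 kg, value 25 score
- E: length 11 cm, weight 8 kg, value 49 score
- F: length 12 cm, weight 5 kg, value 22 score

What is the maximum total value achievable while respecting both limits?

115 score

Feasible sets respecting both limits:
- A+C+E: length 33, weight 23, value 115
- A+D+E: length 28, weight 25, value 111
- A+E+F: length 34, weight 19, value 108
- C+D+E: length 28, weight 28, value 103
Best: 115 score.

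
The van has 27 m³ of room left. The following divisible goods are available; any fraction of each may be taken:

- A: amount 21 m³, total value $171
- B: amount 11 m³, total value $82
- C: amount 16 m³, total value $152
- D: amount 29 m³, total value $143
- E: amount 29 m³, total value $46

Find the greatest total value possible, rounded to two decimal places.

Take in order of value per unit:
- C (152/16 per unit): all 16 → value 152, running total 152.00
- A (171/21 per unit): 11 of 21 → value 11×171/21 = 89.5714, running total 241.57
Total 241.57.

241.57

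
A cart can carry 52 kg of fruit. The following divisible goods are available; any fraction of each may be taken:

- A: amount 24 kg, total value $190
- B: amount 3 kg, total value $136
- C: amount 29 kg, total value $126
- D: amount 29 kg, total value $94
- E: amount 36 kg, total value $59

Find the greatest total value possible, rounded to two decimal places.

Take in order of value per unit:
- B (136/3 per unit): all 3 → value 136, running total 136.00
- A (190/24 per unit): all 24 → value 190, running total 326.00
- C (126/29 per unit): 25 of 29 → value 25×126/29 = 108.6207, running total 434.62
Total 434.62.

434.62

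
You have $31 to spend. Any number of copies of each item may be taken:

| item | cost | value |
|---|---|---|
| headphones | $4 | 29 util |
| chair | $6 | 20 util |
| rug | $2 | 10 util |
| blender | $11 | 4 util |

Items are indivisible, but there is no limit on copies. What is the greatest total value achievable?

Best value-per-unit is headphones at 29/4; filling with it alone gives 7×29 = 203.
Optimal mix: 7×headphones + 1×rug → cost 30, value 213.

213 util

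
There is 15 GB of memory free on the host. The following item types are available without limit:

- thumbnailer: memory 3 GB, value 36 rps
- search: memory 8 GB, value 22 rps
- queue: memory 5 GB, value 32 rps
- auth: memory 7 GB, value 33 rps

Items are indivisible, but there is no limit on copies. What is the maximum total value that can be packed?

Best value-per-unit is thumbnailer at 36/3, and filling with it alone uses memory 5×3=15. No mix of the others beats 5×36 = 180.

180 rps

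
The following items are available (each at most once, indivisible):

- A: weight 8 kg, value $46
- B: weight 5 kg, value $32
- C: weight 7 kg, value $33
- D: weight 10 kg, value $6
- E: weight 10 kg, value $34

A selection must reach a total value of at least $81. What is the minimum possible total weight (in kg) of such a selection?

Subsets with value ≥ 81, sorted by total weight:
- A+B+C: weight 20, value 111
- B+C+E: weight 22, value 99
- A+B+E: weight 23, value 112
Minimum weight: 20 kg.

20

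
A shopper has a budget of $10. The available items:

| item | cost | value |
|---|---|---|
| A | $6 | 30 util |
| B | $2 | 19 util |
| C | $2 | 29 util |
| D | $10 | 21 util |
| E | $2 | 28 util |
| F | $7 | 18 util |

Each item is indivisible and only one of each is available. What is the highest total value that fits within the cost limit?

Check high-value combinations within $10:
- A+C+E: cost 6+2+2=10, value 30+29+28=87
- A+B+C: cost 6+2+2=10, value 30+19+29=78
- A+B+E: cost 6+2+2=10, value 30+19+28=77
- B+C+E: cost 2+2+2=6, value 19+29+28=76
- A+C: cost 6+2=8, value 30+29=59
Best: 87 util.

87 util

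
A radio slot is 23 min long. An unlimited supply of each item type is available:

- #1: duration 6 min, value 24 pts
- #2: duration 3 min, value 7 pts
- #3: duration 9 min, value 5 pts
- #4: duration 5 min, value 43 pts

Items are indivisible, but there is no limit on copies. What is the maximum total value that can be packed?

179 pts

Best value-per-unit is #4 at 43/5; filling with it alone gives 4×43 = 172.
Optimal mix: 1×#2 + 4×#4 → duration 23, value 179.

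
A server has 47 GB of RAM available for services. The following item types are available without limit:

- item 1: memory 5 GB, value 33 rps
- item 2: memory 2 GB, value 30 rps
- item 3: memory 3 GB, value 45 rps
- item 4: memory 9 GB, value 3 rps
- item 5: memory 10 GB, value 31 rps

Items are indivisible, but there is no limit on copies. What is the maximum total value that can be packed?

705 rps

Best value-per-unit is item 2 at 30/2; filling with it alone gives 23×30 = 690.
Optimal mix: 22×item 2 + 1×item 3 → memory 47, value 705.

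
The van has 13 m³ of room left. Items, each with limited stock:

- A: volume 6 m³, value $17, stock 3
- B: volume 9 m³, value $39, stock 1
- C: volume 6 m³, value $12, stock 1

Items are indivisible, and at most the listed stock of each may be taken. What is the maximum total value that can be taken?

$39

Best selections within volume 13 and stock limits:
- 1×B: volume 9, value 39
- 2×A: volume 12, value 34
- 1×A + 1×C: volume 12, value 29
Best: $39.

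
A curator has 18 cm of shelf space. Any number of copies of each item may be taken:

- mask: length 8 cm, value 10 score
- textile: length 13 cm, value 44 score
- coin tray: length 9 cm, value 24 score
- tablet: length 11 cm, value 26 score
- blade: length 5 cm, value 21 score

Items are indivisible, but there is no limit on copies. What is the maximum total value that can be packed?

Best value-per-unit is blade at 21/5; filling with it alone gives 3×21 = 63.
Optimal mix: 1×textile + 1×blade → length 18, value 65.

65 score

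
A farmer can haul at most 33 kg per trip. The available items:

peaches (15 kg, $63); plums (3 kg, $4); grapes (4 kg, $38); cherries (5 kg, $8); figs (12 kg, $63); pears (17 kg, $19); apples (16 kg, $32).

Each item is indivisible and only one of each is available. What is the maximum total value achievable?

$164

Check high-value combinations within 33 kg:
- peaches+grapes+figs: weight 15+4+12=31, value 63+38+63=164
- peaches+cherries+figs: weight 15+5+12=32, value 63+8+63=134
- grapes+figs+apples: weight 4+12+16=32, value 38+63+32=133
Best: $164.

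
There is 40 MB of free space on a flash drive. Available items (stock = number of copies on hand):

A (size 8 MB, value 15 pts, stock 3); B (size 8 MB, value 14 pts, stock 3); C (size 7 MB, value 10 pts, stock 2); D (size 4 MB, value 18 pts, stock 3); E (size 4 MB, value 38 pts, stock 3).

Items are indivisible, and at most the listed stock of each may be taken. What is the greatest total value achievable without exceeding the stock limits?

Best selections within size 40 and stock limits:
- 2×A + 3×D + 3×E: size 40, value 198
- 1×A + 1×B + 3×D + 3×E: size 40, value 197
- 2×B + 3×D + 3×E: size 40, value 196
Best: 198 pts.

198 pts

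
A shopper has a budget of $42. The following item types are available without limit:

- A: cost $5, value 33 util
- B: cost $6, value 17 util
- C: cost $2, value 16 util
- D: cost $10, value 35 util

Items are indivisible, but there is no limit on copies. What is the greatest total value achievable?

Best value-per-unit is C at 16/2, and filling with it alone uses cost 21×2=42. No mix of the others beats 21×16 = 336.

336 util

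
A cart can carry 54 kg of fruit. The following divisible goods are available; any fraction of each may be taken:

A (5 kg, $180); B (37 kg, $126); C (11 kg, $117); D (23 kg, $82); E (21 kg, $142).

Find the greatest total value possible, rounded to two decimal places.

499.61

Take in order of value per unit:
- A (180/5 per unit): all 5 → value 180, running total 180.00
- C (117/11 per unit): all 11 → value 117, running total 297.00
- E (142/21 per unit): all 21 → value 142, running total 439.00
- D (82/23 per unit): 17 of 23 → value 17×82/23 = 60.6087, running total 499.61
Total 499.61.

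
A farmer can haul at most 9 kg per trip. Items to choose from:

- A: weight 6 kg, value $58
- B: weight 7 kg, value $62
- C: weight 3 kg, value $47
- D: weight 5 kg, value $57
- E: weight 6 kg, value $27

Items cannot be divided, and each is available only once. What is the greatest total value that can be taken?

$105

Check high-value combinations within 9 kg:
- A+C: weight 6+3=9, value 58+47=105
- C+D: weight 3+5=8, value 47+57=104
- C+E: weight 3+6=9, value 47+27=74
- B: weight 7, value 62
Best: $105.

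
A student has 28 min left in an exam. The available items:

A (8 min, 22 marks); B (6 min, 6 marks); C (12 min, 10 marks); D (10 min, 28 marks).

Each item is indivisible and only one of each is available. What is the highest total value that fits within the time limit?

56 marks

Check high-value combinations within 28 min:
- A+B+D: time 8+6+10=24, value 22+6+28=56
- A+D: time 8+10=18, value 22+28=50
- B+C+D: time 6+12+10=28, value 6+10+28=44
Best: 56 marks.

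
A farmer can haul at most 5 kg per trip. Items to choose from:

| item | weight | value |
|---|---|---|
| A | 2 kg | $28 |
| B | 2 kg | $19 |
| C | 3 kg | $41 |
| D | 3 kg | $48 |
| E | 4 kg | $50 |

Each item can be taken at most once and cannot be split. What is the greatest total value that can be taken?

$76

Check high-value combinations within 5 kg:
- A+D: weight 2+3=5, value 28+48=76
- A+C: weight 2+3=5, value 28+41=69
- B+D: weight 2+3=5, value 19+48=67
Best: $76.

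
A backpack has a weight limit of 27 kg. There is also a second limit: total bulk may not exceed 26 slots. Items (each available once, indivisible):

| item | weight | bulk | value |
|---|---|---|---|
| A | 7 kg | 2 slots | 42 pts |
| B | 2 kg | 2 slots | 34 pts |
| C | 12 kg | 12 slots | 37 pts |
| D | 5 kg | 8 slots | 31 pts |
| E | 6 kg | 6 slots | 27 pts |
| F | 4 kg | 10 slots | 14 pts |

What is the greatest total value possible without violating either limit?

Feasible sets respecting both limits:
- A+B+C+D: weight 26, bulk 24, value 144
- A+B+C+E: weight 27, bulk 22, value 140
- A+B+D+E: weight 20, bulk 18, value 134
Best: 144 pts.

144 pts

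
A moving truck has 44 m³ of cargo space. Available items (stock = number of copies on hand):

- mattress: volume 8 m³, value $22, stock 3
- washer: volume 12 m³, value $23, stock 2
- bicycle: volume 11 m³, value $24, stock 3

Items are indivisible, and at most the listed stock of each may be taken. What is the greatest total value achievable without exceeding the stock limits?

Top feasible selections:
- 1×mattress + 3×bicycle: volume 41, value 94
- 1×mattress + 1×washer + 2×bicycle: volume 42, value 93
- 2×mattress + 2×bicycle: volume 38, value 92
Best: $94.

$94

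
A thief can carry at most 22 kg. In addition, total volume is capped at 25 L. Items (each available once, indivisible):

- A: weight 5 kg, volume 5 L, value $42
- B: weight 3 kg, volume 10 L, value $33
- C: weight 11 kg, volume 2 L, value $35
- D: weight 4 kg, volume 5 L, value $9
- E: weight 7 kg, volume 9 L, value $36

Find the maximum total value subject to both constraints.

Feasible sets respecting both limits:
- A+B+E: weight 15, volume 24, value 111
- A+B+C: weight 19, volume 17, value 110
- B+C+E: weight 21, volume 21, value 104
- A+D+E: weight 16, volume 19, value 87
Best: $111.

$111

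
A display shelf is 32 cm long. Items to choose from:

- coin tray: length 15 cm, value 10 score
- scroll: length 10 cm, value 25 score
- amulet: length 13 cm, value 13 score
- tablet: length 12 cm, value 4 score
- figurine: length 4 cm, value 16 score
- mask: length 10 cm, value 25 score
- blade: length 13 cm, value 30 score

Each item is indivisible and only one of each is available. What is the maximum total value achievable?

This is a 0/1 knapsack; check combinations near the capacity.
- scroll+figurine+blade: length 10+4+13=27, value 25+16+30=71
- figurine+mask+blade: length 4+10+13=27, value 16+25+30=71
- scroll+figurine+mask: length 10+4+10=24, value 25+16+25=66
Best: 71 score.

71 score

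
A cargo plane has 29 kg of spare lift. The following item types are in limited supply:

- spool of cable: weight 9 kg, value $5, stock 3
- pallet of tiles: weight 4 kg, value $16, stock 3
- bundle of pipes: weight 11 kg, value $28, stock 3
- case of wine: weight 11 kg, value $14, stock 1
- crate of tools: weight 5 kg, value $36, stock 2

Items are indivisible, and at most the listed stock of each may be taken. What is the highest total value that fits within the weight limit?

Best selections within weight 29 and stock limits:
- 2×pallet of tiles + 1×bundle of pipes + 2×crate of tools: weight 29, value 132
- 3×pallet of tiles + 2×crate of tools: weight 22, value 120
- 2×pallet of tiles + 1×case of wine + 2×crate of tools: weight 29, value 118
- 1×pallet of tiles + 1×bundle of pipes + 2×crate of tools: weight 25, value 116
Best: $132.

$132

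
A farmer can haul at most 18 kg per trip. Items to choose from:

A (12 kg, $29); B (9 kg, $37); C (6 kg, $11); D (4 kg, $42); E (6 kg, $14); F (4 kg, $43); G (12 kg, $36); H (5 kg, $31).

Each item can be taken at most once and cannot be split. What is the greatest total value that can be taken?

$122

Check high-value combinations within 18 kg:
- B+D+F: weight 9+4+4=17, value 37+42+43=122
- D+F+H: weight 4+4+5=13, value 42+43+31=116
- B+F+H: weight 9+4+5=18, value 37+43+31=111
- B+D+H: weight 9+4+5=18, value 37+42+31=110
- D+E+F: weight 4+6+4=14, value 42+14+43=99
Best: $122.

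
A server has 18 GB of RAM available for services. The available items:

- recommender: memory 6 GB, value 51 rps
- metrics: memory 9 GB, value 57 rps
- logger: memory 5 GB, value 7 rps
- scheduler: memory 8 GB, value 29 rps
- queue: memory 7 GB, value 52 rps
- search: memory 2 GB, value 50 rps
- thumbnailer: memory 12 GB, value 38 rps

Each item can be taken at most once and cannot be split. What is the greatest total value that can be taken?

159 rps

Check high-value combinations within 18 GB:
- metrics+queue+search: memory 9+7+2=18, value 57+52+50=159
- recommender+metrics+search: memory 6+9+2=17, value 51+57+50=158
- recommender+queue+search: memory 6+7+2=15, value 51+52+50=153
Best: 159 rps.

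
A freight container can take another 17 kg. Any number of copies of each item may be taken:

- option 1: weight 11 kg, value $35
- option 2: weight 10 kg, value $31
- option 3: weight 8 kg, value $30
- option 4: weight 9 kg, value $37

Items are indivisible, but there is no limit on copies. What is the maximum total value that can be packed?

Best value-per-unit is option 4 at 37/9; filling with it alone gives 1×37 = 37.
Optimal mix: 1×option 3 + 1×option 4 → weight 17, value 67.

$67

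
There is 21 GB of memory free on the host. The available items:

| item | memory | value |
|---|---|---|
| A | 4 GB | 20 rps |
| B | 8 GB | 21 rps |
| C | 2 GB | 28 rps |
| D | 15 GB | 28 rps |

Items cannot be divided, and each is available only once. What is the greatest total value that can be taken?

Check high-value combinations within 21 GB:
- A+C+D: memory 4+2+15=21, value 20+28+28=76
- A+B+C: memory 4+8+2=14, value 20+21+28=69
- C+D: memory 2+15=17, value 28+28=56
- B+C: memory 8+2=10, value 21+28=49
Best: 76 rps.

76 rps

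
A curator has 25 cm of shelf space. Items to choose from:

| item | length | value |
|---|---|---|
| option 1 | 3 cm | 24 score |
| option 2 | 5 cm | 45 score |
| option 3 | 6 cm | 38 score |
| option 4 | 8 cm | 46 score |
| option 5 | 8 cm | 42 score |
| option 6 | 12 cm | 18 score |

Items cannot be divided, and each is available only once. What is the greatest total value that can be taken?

157 score

Check high-value combinations within 25 cm:
- option 1+option 2+option 4+option 5: length 3+5+8+8=24, value 24+45+46+42=157
- option 1+option 2+option 3+option 4: length 3+5+6+8=22, value 24+45+38+46=153
- option 1+option 3+option 4+option 5: length 3+6+8+8=25, value 24+38+46+42=150
- option 1+option 2+option 3+option 5: length 3+5+6+8=22, value 24+45+38+42=149
- option 2+option 4+option 5: length 5+8+8=21, value 45+46+42=133
Best: 157 score.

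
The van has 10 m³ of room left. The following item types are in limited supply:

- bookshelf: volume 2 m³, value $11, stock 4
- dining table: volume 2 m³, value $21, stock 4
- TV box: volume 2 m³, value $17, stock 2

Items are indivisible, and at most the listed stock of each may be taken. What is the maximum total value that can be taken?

Best selections within volume 10 and stock limits:
- 4×dining table + 1×TV box: volume 10, value 101
- 3×dining table + 2×TV box: volume 10, value 97
- 1×bookshelf + 4×dining table: volume 10, value 95
Best: $101.

$101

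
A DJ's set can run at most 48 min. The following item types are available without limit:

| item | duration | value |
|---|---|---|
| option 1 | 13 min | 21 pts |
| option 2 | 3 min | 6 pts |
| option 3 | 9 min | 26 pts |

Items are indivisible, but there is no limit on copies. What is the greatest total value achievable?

136 pts

Best value-per-unit is option 3 at 26/9; filling with it alone gives 5×26 = 130.
Optimal mix: 1×option 2 + 5×option 3 → duration 48, value 136.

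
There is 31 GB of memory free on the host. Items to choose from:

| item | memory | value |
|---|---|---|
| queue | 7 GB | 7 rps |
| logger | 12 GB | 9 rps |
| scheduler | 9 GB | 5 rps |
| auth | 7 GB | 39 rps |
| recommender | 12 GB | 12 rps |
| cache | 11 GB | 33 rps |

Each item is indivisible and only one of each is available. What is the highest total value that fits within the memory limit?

84 rps

Check high-value combinations within 31 GB:
- auth+recommender+cache: memory 7+12+11=30, value 39+12+33=84
- logger+auth+cache: memory 12+7+11=30, value 9+39+33=81
- queue+auth+cache: memory 7+7+11=25, value 7+39+33=79
- scheduler+auth+cache: memory 9+7+11=27, value 5+39+33=77
- auth+cache: memory 7+11=18, value 39+33=72
Best: 84 rps.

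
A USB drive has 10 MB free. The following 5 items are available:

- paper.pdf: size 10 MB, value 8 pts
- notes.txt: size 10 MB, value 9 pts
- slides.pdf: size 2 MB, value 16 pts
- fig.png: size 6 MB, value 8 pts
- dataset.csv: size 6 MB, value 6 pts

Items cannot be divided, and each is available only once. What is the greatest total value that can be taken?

Check high-value combinations within 10 MB:
- slides.pdf+fig.png: size 2+6=8, value 16+8=24
- slides.pdf+dataset.csv: size 2+6=8, value 16+6=22
- slides.pdf: size 2, value 16
Best: 24 pts.

24 pts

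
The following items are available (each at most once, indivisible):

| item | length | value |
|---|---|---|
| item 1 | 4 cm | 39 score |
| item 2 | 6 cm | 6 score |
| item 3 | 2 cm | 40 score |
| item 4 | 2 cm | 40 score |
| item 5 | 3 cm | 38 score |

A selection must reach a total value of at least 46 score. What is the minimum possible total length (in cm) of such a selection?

4

Subsets with value ≥ 46, sorted by total length:
- item 3+item 4: length 4, value 80
- item 3+item 5: length 5, value 78
Minimum length: 4 cm.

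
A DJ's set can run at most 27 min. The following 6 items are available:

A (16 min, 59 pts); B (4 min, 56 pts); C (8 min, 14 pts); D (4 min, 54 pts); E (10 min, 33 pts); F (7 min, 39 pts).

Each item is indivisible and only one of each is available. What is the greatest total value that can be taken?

182 pts

Check high-value combinations within 27 min:
- B+D+E+F: duration 4+4+10+7=25, value 56+54+33+39=182
- A+B+D: duration 16+4+4=24, value 59+56+54=169
- B+C+D+F: duration 4+8+4+7=23, value 56+14+54+39=163
Best: 182 pts.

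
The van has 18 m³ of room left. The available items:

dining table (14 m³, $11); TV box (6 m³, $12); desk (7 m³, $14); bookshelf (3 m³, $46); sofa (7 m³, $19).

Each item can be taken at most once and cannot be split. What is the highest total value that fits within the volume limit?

$79

Check high-value combinations within 18 m³:
- desk+bookshelf+sofa: volume 7+3+7=17, value 14+46+19=79
- TV box+bookshelf+sofa: volume 6+3+7=16, value 12+46+19=77
- TV box+desk+bookshelf: volume 6+7+3=16, value 12+14+46=72
- bookshelf+sofa: volume 3+7=10, value 46+19=65
- desk+bookshelf: volume 7+3=10, value 14+46=60
Best: $79.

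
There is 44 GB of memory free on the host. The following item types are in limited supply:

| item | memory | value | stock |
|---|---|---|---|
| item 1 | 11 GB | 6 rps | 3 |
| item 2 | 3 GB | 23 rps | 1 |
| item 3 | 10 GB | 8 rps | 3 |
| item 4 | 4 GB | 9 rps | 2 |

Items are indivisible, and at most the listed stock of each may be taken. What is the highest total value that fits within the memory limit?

65 rps

Best selections within memory 44 and stock limits:
- 1×item 2 + 3×item 3 + 2×item 4: memory 41, value 65
- 1×item 1 + 1×item 2 + 2×item 3 + 2×item 4: memory 42, value 63
Best: 65 rps.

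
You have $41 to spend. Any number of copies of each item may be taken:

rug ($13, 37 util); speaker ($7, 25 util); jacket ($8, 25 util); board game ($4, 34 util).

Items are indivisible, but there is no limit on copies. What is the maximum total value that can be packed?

340 util

Best value-per-unit is board game at 34/4, and filling with it alone uses cost 10×4=40. No mix of the others beats 10×34 = 340.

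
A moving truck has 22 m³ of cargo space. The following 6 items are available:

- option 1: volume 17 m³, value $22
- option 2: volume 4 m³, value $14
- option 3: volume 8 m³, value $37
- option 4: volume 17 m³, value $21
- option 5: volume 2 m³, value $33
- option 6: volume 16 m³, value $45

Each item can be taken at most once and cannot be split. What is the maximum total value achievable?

$92

Check high-value combinations within 22 m³:
- option 2+option 5+option 6: volume 4+2+16=22, value 14+33+45=92
- option 2+option 3+option 5: volume 4+8+2=14, value 14+37+33=84
- option 5+option 6: volume 2+16=18, value 33+45=78
- option 3+option 5: volume 8+2=10, value 37+33=70
Best: $92.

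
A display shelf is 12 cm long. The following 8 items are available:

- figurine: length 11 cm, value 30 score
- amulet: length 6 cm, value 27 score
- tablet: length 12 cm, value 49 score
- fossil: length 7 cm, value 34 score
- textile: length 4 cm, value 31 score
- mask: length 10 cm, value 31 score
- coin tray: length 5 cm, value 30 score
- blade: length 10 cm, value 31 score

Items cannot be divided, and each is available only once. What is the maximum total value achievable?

This is a 0/1 knapsack; check combinations near the capacity.
- fossil+textile: length 7+4=11, value 34+31=65
- fossil+coin tray: length 7+5=12, value 34+30=64
- textile+coin tray: length 4+5=9, value 31+30=61
- amulet+textile: length 6+4=10, value 27+31=58
Best: 65 score.

65 score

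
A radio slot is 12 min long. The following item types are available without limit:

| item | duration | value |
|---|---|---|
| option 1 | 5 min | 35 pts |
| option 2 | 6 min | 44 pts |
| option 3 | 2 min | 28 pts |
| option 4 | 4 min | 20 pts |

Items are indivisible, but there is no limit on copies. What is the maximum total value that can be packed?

168 pts

Best value-per-unit is option 3 at 28/2, and filling with it alone uses duration 6×2=12. No mix of the others beats 6×28 = 168.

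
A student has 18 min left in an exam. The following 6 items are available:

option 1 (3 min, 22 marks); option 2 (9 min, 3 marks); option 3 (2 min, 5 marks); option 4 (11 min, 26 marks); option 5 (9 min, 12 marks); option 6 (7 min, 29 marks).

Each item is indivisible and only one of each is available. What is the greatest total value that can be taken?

Check high-value combinations within 18 min:
- option 1+option 3+option 6: time 3+2+7=12, value 22+5+29=56
- option 4+option 6: time 11+7=18, value 26+29=55
- option 1+option 3+option 4: time 3+2+11=16, value 22+5+26=53
- option 1+option 6: time 3+7=10, value 22+29=51
Best: 56 marks.

56 marks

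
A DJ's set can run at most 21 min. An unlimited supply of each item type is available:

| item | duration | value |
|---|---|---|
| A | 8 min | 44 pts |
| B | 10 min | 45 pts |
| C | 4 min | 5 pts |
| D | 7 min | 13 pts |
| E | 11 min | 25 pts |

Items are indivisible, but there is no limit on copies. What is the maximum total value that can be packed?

93 pts

Best value-per-unit is A at 44/8; filling with it alone gives 2×44 = 88.
Optimal mix: 2×A + 1×C → duration 20, value 93.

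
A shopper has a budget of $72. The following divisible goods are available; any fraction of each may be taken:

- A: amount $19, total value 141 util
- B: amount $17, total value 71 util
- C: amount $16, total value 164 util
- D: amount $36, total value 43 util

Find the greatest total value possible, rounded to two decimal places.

399.89

Take in order of value per unit:
- C (164/16 per unit): all 16 → value 164, running total 164.00
- A (141/19 per unit): all 19 → value 141, running total 305.00
- B (71/17 per unit): all 17 → value 71, running total 376.00
- D (43/36 per unit): 20 of 36 → value 20×43/36 = 23.8889, running total 399.89
Total 399.89.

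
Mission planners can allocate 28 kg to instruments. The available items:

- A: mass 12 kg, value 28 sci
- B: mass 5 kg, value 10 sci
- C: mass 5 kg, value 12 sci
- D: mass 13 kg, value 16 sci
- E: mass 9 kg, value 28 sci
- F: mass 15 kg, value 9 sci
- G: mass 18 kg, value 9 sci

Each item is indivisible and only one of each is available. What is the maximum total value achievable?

68 sci

Check high-value combinations within 28 kg:
- A+C+E: mass 12+5+9=26, value 28+12+28=68
- A+B+E: mass 12+5+9=26, value 28+10+28=66
- A+E: mass 12+9=21, value 28+28=56
- C+D+E: mass 5+13+9=27, value 12+16+28=56
- B+D+E: mass 5+13+9=27, value 10+16+28=54
Best: 68 sci.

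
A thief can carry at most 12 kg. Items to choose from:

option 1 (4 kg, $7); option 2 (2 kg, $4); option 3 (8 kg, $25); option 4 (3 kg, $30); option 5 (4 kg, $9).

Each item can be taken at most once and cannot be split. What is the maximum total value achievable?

$55

Check high-value combinations within 12 kg:
- option 3+option 4: weight 8+3=11, value 25+30=55
- option 1+option 4+option 5: weight 4+3+4=11, value 7+30+9=46
- option 2+option 4+option 5: weight 2+3+4=9, value 4+30+9=43
Best: $55.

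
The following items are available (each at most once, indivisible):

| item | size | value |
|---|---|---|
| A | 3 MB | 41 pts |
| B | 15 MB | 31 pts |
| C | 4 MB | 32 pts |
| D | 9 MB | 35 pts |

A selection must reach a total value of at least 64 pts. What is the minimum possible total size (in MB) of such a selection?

7

Subsets with value ≥ 64, sorted by total size:
- A+C: size 7, value 73
- A+D: size 12, value 76
- C+D: size 13, value 67
Minimum size: 7 MB.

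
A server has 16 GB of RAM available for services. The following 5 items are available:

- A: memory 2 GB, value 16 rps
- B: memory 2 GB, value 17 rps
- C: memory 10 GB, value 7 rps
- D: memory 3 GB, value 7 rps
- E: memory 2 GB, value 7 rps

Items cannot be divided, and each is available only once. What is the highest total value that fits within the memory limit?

Check high-value combinations within 16 GB:
- A+B+D+E: memory 2+2+3+2=9, value 16+17+7+7=47
- A+B+C+E: memory 2+2+10+2=16, value 16+17+7+7=47
- A+B+E: memory 2+2+2=6, value 16+17+7=40
Best: 47 rps.

47 rps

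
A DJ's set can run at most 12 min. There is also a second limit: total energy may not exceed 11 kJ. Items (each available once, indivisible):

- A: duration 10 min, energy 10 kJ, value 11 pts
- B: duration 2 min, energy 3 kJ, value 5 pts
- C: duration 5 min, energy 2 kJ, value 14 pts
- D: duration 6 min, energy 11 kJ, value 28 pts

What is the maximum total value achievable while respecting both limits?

Feasible sets respecting both limits:
- D: duration 6, energy 11, value 28
- B+C: duration 7, energy 5, value 19
- C: duration 5, energy 2, value 14
- A: duration 10, energy 10, value 11
Best: 28 pts.

28 pts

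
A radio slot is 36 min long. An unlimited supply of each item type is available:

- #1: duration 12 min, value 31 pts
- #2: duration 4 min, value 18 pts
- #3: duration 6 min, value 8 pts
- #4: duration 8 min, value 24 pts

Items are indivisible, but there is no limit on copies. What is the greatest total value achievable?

162 pts

Best value-per-unit is #2 at 18/4, and filling with it alone uses duration 9×4=36. No mix of the others beats 9×18 = 162.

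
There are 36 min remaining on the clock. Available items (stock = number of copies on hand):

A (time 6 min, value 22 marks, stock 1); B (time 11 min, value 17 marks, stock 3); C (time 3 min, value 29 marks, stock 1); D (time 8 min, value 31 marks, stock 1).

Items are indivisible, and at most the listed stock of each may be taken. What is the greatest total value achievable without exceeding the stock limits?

99 marks

Top feasible selections:
- 1×A + 1×B + 1×C + 1×D: time 28, value 99
- 2×B + 1×C + 1×D: time 33, value 94
Best: 99 marks.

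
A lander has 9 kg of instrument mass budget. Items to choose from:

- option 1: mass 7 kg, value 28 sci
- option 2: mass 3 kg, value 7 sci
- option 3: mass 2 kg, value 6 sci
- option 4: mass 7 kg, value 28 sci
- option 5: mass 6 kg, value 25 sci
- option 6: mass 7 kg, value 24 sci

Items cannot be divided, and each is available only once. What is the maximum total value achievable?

This is a 0/1 knapsack; check combinations near the capacity.
- option 1+option 3: mass 7+2=9, value 28+6=34
- option 3+option 4: mass 2+7=9, value 6+28=34
- option 2+option 5: mass 3+6=9, value 7+25=32
- option 3+option 5: mass 2+6=8, value 6+25=31
- option 3+option 6: mass 2+7=9, value 6+24=30
Best: 34 sci.

34 sci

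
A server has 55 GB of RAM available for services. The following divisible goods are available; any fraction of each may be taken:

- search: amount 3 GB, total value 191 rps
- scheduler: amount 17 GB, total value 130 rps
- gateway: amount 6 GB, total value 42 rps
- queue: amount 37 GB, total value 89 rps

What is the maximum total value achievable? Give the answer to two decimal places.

Take in order of value per unit:
- search (191/3 per unit): all 3 → value 191, running total 191.00
- scheduler (130/17 per unit): all 17 → value 130, running total 321.00
- gateway (42/6 per unit): all 6 → value 42, running total 363.00
- queue (89/37 per unit): 29 of 37 → value 29×89/37 = 69.7568, running total 432.76
Total 432.76.

432.76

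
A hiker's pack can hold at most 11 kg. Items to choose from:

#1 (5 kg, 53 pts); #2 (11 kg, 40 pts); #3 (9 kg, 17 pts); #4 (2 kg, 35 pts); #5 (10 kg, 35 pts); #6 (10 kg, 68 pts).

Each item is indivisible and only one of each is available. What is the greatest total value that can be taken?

88 pts

Check high-value combinations within 11 kg:
- #1+#4: weight 5+2=7, value 53+35=88
- #6: weight 10, value 68
- #1: weight 5, value 53
- #3+#4: weight 9+2=11, value 17+35=52
- #2: weight 11, value 40
Best: 88 pts.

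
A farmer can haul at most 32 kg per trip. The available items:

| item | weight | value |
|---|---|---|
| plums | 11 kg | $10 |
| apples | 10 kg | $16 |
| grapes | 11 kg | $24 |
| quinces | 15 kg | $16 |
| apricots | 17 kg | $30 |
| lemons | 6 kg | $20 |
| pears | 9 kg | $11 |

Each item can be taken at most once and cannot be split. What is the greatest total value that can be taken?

$61

This is a 0/1 knapsack; check combinations near the capacity.
- apricots+lemons+pears: weight 17+6+9=32, value 30+20+11=61
- apples+grapes+lemons: weight 10+11+6=27, value 16+24+20=60
- grapes+quinces+lemons: weight 11+15+6=32, value 24+16+20=60
- grapes+lemons+pears: weight 11+6+9=26, value 24+20+11=55
Best: $61.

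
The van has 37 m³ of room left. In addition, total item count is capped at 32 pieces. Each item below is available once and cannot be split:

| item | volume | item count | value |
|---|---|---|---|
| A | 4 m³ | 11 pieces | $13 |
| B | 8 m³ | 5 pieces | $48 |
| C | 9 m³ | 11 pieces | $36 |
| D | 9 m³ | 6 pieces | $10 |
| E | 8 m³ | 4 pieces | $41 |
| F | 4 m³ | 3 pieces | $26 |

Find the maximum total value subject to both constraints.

Feasible sets respecting both limits:
- B+C+E+F: volume 29, item count 23, value 151
- A+B+C+E: volume 29, item count 31, value 138
- A+B+D+E+F: volume 33, item count 29, value 138
- B+C+D+E: volume 34, item count 26, value 135
Best: $151.

$151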